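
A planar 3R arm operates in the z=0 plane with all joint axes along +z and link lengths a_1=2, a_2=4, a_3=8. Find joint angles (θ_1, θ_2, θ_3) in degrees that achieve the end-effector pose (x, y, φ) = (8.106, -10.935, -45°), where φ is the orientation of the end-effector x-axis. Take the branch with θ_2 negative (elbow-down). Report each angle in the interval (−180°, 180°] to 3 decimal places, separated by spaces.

-45.008 -29.995 30.002

wrist centre = target − a_3·(cos φ, sin φ) = (2.4491, -5.2781)
cos θ_2 = (33.8571−2²−4²)/(2·2·4) = 0.8661; θ_2 = -29.9948° (elbow-down)
β = atan2(-5.2781,2.4491) = -65.1079°; ψ = atan2(-1.9997,5.4643) = -20.1004°
θ_1 = β − ψ = -45.0076°
θ_3 = φ − θ_1 − θ_2 = 30.0023° (wrapped to (-180°,180°])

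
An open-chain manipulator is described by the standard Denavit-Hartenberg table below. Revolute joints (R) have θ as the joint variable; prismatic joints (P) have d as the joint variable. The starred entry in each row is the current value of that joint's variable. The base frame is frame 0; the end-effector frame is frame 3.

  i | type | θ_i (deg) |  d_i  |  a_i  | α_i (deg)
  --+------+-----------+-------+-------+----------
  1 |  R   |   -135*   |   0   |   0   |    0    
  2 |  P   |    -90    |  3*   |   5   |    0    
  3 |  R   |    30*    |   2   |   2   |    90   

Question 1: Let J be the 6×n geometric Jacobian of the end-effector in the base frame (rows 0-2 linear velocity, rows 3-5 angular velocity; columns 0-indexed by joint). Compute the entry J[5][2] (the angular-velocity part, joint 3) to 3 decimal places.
1.000

axis z_2 = (0.0000,0.0000,1.0000); lever o_n−o_2 = (-1.9319,0.5176,2.0000)
cross product → J_v[:, 2] = (-0.5176,-1.9319,0.0000)
J_ω[:, 2] = z_2
entry J[5][2] = 1.0000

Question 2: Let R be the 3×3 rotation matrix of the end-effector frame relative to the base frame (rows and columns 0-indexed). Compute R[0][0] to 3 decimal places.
-0.966

End-effector x-axis (col 0 of R) = (-0.9659,0.2588,0.0000)
R[0][0] = -0.9659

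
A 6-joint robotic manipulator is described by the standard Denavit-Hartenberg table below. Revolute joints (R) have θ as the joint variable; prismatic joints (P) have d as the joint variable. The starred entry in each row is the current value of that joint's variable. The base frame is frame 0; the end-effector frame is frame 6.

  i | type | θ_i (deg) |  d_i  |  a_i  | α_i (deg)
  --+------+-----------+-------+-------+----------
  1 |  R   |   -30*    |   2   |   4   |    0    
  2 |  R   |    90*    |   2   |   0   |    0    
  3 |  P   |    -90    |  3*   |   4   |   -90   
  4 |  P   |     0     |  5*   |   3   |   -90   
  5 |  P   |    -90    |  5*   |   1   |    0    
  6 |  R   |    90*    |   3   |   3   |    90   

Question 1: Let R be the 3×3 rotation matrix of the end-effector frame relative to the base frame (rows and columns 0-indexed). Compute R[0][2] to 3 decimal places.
End-effector z-axis (col 2 of R) = (0.5000,0.8660,0.0000)
R[0][2] = 0.5000

0.500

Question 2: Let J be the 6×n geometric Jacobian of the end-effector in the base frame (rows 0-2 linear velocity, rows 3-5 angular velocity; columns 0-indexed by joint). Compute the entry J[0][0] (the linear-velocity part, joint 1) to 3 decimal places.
axis z_0 = ẑ; lever o_n−o_0 = (15.1244,-1.8038,-1.0000)
cross product → J_v[:, 0] = (1.8038,15.1244,-0.0000)
J_ω[:, 0] = z_0
entry J[0][0] = 1.8038

1.804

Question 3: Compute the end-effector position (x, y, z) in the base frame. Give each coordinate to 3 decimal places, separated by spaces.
15.124 -1.804 -1.000

after link 1: o_1 = (3.4641, -2.0000, 2.0000)
after link 2: o_2 = (3.4641, -2.0000, 4.0000)
after link 3: o_3 = (6.9282, -4.0000, 7.0000)
after link 4: o_4 = (12.0263, -1.1699, 7.0000)
after link 5: o_5 = (12.5263, -0.3038, 2.0000)
after link 6: o_6 = (15.1244, -1.8038, -1.0000)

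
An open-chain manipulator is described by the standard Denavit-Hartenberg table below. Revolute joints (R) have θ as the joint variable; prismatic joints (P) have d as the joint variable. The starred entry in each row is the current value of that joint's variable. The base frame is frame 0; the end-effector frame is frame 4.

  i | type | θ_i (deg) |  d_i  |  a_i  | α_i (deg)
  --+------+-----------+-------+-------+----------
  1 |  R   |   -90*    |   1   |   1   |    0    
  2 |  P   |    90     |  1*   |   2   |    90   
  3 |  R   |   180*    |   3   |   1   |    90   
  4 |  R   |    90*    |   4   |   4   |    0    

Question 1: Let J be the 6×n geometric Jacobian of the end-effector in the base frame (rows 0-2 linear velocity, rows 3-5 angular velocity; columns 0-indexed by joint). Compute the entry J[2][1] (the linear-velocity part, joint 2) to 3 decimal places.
prismatic axis z_1 = (0.0000,0.0000,1.0000)
J_v[:, 1] = z_1; J_ω[:, 1] = (0,0,0)
entry J[2][1] = 1.0000

1.000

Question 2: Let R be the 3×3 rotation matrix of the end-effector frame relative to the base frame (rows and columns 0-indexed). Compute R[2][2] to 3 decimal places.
1.000

End-effector z-axis (col 2 of R) = (0.0000,0.0000,1.0000)
R[2][2] = 1.0000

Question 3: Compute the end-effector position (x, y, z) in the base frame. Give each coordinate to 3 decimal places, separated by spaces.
after link 1: o_1 = (0.0000, -1.0000, 1.0000)
after link 2: o_2 = (2.0000, -1.0000, 2.0000)
after link 3: o_3 = (1.0000, -4.0000, 2.0000)
after link 4: o_4 = (1.0000, -8.0000, 6.0000)

1.000 -8.000 6.000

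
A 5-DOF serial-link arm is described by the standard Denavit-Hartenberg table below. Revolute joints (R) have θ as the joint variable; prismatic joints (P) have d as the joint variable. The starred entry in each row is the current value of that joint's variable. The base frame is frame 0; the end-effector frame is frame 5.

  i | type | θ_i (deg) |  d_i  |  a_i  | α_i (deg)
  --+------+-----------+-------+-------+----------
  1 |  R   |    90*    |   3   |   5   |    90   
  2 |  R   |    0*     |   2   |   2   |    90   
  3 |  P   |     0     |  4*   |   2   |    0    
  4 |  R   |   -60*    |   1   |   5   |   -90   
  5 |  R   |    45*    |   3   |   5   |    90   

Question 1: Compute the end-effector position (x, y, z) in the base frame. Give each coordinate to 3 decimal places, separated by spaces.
after link 1: o_1 = (0.0000, 5.0000, 3.0000)
after link 2: o_2 = (2.0000, 7.0000, 3.0000)
after link 3: o_3 = (2.0000, 9.0000, -1.0000)
after link 4: o_4 = (-2.3301, 11.5000, -2.0000)
after link 5: o_5 = (-3.8920, 15.8658, 1.5355)

-3.892 15.866 1.536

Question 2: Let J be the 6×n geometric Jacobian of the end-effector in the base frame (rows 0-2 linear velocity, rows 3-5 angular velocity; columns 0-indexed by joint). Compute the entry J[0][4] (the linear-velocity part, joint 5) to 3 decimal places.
axis z_4 = (0.5000,0.8660,0.0000); lever o_n−o_4 = (-1.5619,4.3658,3.5355)
cross product → J_v[:, 4] = (3.0619,-1.7678,3.5355)
J_ω[:, 4] = z_4
entry J[0][4] = 3.0619

3.062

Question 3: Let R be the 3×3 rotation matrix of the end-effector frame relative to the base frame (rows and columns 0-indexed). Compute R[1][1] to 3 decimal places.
0.866

End-effector y-axis (col 1 of R) = (0.5000,0.8660,0.0000)
R[1][1] = 0.8660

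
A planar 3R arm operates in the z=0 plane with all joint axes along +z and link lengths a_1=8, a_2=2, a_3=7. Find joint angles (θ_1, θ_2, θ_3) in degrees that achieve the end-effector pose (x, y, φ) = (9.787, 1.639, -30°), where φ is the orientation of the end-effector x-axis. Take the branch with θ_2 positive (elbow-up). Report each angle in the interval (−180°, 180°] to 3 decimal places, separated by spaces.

45.003 150.013 134.984

wrist centre = target − a_3·(cos φ, sin φ) = (3.7248, 5.1390)
cos θ_2 = (40.2836−8²−2²)/(2·8·2) = -0.8661; θ_2 = 150.0128° (elbow-up)
β = atan2(5.1390,3.7248) = 54.0649°; ψ = atan2(0.9996,6.2677) = 9.0616°
θ_1 = β − ψ = 45.0033°
θ_3 = φ − θ_1 − θ_2 = 134.9839° (wrapped to (-180°,180°])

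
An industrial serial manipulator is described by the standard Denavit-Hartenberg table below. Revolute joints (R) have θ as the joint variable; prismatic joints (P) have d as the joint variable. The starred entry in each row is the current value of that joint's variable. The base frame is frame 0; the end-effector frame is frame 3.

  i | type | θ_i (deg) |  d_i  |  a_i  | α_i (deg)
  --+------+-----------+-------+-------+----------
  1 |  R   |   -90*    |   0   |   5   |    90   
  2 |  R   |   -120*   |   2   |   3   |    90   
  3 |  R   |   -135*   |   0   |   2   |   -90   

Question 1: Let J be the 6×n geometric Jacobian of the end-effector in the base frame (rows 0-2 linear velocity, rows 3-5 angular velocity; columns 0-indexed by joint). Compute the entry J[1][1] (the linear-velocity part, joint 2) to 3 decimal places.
axis z_1 = (-1.0000,-0.0000,0.0000); lever o_n−o_1 = (-0.5858,0.7929,-1.3733)
cross product → J_v[:, 1] = (0.0000,-1.3733,-0.7929)
J_ω[:, 1] = z_1
entry J[1][1] = -1.3733

-1.373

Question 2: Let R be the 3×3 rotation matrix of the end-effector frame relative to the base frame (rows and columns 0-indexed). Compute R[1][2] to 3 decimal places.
End-effector z-axis (col 2 of R) = (0.7071,0.3536,-0.6124)
R[1][2] = 0.3536

0.354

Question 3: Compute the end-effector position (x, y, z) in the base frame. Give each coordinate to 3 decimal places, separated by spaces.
-0.586 -4.207 -1.373

after link 1: o_1 = (0.0000, -5.0000, 0.0000)
after link 2: o_2 = (-2.0000, -3.5000, -2.5981)
after link 3: o_3 = (-0.5858, -4.2071, -1.3733)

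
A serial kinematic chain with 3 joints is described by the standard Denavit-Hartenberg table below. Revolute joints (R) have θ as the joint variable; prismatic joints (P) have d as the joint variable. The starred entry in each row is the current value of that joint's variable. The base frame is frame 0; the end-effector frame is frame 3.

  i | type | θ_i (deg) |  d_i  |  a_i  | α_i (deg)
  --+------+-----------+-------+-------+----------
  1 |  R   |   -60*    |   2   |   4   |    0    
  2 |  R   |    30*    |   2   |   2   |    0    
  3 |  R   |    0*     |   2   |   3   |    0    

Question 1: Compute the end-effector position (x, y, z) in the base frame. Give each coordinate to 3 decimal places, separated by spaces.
6.330 -5.964 6.000

after link 1: o_1 = (2.0000, -3.4641, 2.0000)
after link 2: o_2 = (3.7321, -4.4641, 4.0000)
after link 3: o_3 = (6.3301, -5.9641, 6.0000)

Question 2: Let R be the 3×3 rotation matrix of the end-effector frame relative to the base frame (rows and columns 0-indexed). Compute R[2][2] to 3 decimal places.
1.000

End-effector z-axis (col 2 of R) = (0.0000,0.0000,1.0000)
R[2][2] = 1.0000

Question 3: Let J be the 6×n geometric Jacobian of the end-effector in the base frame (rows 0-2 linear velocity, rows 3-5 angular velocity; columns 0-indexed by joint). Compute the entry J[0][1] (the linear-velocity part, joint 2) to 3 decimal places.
2.500

axis z_1 = (0.0000,0.0000,1.0000); lever o_n−o_1 = (4.3301,-2.5000,4.0000)
cross product → J_v[:, 1] = (2.5000,4.3301,-0.0000)
J_ω[:, 1] = z_1
entry J[0][1] = 2.5000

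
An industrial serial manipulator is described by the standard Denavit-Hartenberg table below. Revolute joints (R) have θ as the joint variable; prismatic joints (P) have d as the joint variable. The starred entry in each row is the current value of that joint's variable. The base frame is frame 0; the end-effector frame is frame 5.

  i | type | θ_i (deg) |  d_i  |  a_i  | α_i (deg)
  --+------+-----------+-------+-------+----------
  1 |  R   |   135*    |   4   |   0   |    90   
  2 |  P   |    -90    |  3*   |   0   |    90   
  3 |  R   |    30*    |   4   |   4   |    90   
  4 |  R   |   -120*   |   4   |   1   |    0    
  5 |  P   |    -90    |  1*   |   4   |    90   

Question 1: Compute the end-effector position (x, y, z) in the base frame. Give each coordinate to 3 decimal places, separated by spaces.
2.702 -4.558 1.469

after link 1: o_1 = (0.0000, 0.0000, 4.0000)
after link 2: o_2 = (2.1213, 2.1213, 4.0000)
after link 3: o_3 = (6.3640, 0.7071, 0.5359)
after link 4: o_4 = (3.1253, -1.3068, -1.0311)
after link 5: o_5 = (2.7024, -4.5581, 1.4689)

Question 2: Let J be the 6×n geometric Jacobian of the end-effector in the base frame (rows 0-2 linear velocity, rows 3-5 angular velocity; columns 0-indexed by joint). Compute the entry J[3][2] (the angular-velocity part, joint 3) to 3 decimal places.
axis z_2 = (0.7071,-0.7071,-0.0000); lever o_n−o_2 = (0.5811,-6.6794,-2.5311)
cross product → J_v[:, 2] = (1.7898,1.7898,-4.3122)
J_ω[:, 2] = z_2
entry J[3][2] = 0.7071

0.707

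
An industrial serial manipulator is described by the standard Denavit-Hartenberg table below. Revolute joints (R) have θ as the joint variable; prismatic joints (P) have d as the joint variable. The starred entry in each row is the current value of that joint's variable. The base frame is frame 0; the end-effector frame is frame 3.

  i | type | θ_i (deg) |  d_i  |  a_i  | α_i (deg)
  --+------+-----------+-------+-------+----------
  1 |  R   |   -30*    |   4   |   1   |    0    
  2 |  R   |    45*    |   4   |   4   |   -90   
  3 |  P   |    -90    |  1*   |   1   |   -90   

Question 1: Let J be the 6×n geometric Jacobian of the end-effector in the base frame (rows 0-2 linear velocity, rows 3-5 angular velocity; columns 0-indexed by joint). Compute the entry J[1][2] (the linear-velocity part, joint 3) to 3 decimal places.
0.966

prismatic axis z_2 = (-0.2588,0.9659,0.0000)
J_v[:, 2] = z_2; J_ω[:, 2] = (0,0,0)
entry J[1][2] = 0.9659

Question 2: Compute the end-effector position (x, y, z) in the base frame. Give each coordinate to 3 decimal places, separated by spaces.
after link 1: o_1 = (0.8660, -0.5000, 4.0000)
after link 2: o_2 = (4.7297, 0.5353, 8.0000)
after link 3: o_3 = (4.4709, 1.5012, 9.0000)

4.471 1.501 9.000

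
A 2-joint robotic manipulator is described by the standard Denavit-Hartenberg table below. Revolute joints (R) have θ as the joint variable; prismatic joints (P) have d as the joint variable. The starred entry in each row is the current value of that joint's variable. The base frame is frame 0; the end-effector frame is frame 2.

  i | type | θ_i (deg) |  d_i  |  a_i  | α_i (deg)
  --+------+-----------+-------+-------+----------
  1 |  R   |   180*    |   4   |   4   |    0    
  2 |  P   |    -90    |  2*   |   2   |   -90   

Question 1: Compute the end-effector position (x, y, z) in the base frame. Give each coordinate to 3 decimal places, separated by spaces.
after link 1: o_1 = (-4.0000, 0.0000, 4.0000)
after link 2: o_2 = (-4.0000, 2.0000, 6.0000)

-4.000 2.000 6.000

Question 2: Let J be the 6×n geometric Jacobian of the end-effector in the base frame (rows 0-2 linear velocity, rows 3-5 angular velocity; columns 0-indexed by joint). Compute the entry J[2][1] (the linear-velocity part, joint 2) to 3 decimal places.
1.000

prismatic axis z_1 = (0.0000,0.0000,1.0000)
J_v[:, 1] = z_1; J_ω[:, 1] = (0,0,0)
entry J[2][1] = 1.0000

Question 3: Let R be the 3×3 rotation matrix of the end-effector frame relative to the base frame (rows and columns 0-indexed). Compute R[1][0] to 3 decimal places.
1.000

End-effector x-axis (col 0 of R) = (0.0000,1.0000,0.0000)
R[1][0] = 1.0000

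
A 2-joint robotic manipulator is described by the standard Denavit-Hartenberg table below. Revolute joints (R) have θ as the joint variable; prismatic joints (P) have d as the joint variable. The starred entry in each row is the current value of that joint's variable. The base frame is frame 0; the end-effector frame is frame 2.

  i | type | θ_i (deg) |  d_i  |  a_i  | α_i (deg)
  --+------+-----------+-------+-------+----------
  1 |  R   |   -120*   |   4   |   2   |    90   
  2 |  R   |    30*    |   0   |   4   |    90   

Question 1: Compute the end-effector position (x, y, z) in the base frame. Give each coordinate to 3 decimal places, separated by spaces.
after link 1: o_1 = (-1.0000, -1.7321, 4.0000)
after link 2: o_2 = (-2.7321, -4.7321, 6.0000)

-2.732 -4.732 6.000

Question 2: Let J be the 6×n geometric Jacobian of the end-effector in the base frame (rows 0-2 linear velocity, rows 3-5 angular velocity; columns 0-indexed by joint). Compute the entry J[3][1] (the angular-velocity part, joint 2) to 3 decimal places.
axis z_1 = (-0.8660,0.5000,0.0000); lever o_n−o_1 = (-1.7321,-3.0000,2.0000)
cross product → J_v[:, 1] = (1.0000,1.7321,3.4641)
J_ω[:, 1] = z_1
entry J[3][1] = -0.8660

-0.866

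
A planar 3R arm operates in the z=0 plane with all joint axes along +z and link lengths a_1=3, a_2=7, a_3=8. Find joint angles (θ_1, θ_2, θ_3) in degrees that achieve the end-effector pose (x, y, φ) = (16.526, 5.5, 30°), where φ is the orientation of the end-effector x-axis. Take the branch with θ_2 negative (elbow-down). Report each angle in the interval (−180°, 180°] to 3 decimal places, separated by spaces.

wrist centre = target − a_3·(cos φ, sin φ) = (9.5978, 1.5000)
cos θ_2 = (94.3677−3²−7²)/(2·3·7) = 0.8659; θ_2 = -30.0146° (elbow-down)
β = atan2(1.5000,9.5978) = 8.8827°; ψ = atan2(-3.5015,9.0613) = -21.1280°
θ_1 = β − ψ = 30.0107°
θ_3 = φ − θ_1 − θ_2 = 30.0040° (wrapped to (-180°,180°])

30.011 -30.015 30.004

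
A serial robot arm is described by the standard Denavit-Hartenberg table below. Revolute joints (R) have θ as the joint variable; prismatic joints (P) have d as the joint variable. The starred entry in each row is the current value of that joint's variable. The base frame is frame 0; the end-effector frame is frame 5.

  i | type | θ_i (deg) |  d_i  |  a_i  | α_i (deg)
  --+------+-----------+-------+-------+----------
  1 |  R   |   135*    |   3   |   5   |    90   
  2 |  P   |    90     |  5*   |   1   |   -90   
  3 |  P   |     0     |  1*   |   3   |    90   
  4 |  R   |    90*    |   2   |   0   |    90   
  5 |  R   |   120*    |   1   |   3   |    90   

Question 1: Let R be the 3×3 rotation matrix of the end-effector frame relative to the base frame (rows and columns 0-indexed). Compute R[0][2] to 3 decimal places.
End-effector z-axis (col 2 of R) = (0.9659,-0.2588,0.0000)
R[0][2] = 0.9659

0.966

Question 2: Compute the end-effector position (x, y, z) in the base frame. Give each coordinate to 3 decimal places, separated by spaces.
after link 1: o_1 = (-3.5355, 3.5355, 3.0000)
after link 2: o_2 = (0.0000, 7.0711, 4.0000)
after link 3: o_3 = (0.7071, 6.3640, 7.0000)
after link 4: o_4 = (2.1213, 7.7782, 7.0000)
after link 5: o_5 = (2.8978, 10.6760, 8.0000)

2.898 10.676 8.000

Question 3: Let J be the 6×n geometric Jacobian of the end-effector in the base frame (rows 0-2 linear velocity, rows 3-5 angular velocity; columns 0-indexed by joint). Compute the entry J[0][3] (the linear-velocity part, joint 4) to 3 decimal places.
0.707

axis z_3 = (0.7071,0.7071,0.0000); lever o_n−o_3 = (2.1907,4.3120,1.0000)
cross product → J_v[:, 3] = (0.7071,-0.7071,1.5000)
J_ω[:, 3] = z_3
entry J[0][3] = 0.7071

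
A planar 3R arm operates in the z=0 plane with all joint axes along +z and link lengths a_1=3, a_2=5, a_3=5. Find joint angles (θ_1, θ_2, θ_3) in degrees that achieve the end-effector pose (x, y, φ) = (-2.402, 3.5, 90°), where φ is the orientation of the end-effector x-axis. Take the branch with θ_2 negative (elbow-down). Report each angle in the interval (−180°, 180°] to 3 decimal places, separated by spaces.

-30.003 -149.999 -89.998

wrist centre = target − a_3·(cos φ, sin φ) = (-2.4020, -1.5000)
cos θ_2 = (8.0196−3²−5²)/(2·3·5) = -0.8660; θ_2 = -149.9986° (elbow-down)
β = atan2(-1.5000,-2.4020) = -148.0161°; ψ = atan2(-2.5001,-1.3301) = -118.0132°
θ_1 = β − ψ = -30.0029°
θ_3 = φ − θ_1 − θ_2 = -89.9985° (wrapped to (-180°,180°])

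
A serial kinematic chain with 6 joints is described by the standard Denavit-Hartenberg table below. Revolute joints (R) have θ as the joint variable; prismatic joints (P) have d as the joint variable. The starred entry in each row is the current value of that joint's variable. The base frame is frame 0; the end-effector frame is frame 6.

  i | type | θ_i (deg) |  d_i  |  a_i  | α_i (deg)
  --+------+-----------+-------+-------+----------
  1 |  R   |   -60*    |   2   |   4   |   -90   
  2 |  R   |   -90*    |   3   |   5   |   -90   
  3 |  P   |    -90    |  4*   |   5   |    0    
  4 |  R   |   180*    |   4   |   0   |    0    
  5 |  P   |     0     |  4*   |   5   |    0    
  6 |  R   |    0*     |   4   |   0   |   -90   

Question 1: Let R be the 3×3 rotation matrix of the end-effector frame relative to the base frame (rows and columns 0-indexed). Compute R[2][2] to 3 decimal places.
-1.000

End-effector z-axis (col 2 of R) = (0.0000,-0.0000,-1.0000)
R[2][2] = -1.0000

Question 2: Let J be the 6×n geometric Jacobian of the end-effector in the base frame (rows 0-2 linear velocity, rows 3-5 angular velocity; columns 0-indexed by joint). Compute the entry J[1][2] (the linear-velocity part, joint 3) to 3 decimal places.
prismatic axis z_2 = (0.5000,-0.8660,-0.0000)
J_v[:, 2] = z_2; J_ω[:, 2] = (0,0,0)
entry J[1][2] = -0.8660

-0.866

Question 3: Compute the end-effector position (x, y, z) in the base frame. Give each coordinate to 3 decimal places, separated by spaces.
12.598 -15.821 7.000

after link 1: o_1 = (2.0000, -3.4641, 2.0000)
after link 2: o_2 = (4.5981, -1.9641, 7.0000)
after link 3: o_3 = (10.9282, -2.9282, 7.0000)
after link 4: o_4 = (12.9282, -6.3923, 7.0000)
after link 5: o_5 = (10.5981, -12.3564, 7.0000)
after link 6: o_6 = (12.5981, -15.8205, 7.0000)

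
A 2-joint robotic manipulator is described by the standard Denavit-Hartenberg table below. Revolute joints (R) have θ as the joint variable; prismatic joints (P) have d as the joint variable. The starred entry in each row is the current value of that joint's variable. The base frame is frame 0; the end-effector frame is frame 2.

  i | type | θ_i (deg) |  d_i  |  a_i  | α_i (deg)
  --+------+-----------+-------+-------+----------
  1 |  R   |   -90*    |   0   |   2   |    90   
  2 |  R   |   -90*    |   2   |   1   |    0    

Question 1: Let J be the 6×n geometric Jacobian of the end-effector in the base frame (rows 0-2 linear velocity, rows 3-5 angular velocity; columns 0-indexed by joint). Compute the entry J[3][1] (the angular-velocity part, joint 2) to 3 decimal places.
axis z_1 = (-1.0000,-0.0000,0.0000); lever o_n−o_1 = (-2.0000,0.0000,-1.0000)
cross product → J_v[:, 1] = (0.0000,-1.0000,-0.0000)
J_ω[:, 1] = z_1
entry J[3][1] = -1.0000

-1.000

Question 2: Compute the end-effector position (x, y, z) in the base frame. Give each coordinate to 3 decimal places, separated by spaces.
after link 1: o_1 = (0.0000, -2.0000, 0.0000)
after link 2: o_2 = (-2.0000, -2.0000, -1.0000)

-2.000 -2.000 -1.000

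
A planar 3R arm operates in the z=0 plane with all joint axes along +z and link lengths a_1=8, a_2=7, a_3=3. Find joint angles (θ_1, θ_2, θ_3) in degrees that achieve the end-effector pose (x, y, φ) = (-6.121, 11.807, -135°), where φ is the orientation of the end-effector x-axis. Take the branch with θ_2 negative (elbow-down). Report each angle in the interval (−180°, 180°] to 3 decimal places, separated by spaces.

wrist centre = target − a_3·(cos φ, sin φ) = (-3.9997, 13.9283)
cos θ_2 = (209.9955−8²−7²)/(2·8·7) = 0.8660; θ_2 = -29.9993° (elbow-down)
β = atan2(13.9283,-3.9997) = 106.0220°; ψ = atan2(-3.4999,14.0622) = -13.9763°
θ_1 = β − ψ = 119.9983°
θ_3 = φ − θ_1 − θ_2 = 135.0010° (wrapped to (-180°,180°])

119.998 -29.999 135.001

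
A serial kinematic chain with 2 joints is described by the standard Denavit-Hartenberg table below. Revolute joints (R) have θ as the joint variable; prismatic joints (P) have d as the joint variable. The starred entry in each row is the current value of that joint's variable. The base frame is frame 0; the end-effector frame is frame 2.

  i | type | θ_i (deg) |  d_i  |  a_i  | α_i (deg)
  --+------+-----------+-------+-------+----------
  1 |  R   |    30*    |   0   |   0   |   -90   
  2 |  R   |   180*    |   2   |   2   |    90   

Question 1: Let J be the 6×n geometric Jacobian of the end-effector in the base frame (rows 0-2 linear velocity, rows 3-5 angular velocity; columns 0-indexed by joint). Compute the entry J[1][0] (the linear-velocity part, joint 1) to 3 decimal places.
axis z_0 = ẑ; lever o_n−o_0 = (-2.7321,0.7321,-0.0000)
cross product → J_v[:, 0] = (-0.7321,-2.7321,0.0000)
J_ω[:, 0] = z_0
entry J[1][0] = -2.7321

-2.732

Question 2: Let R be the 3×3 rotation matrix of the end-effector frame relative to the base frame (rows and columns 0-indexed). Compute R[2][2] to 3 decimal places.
End-effector z-axis (col 2 of R) = (0.0000,0.0000,-1.0000)
R[2][2] = -1.0000

-1.000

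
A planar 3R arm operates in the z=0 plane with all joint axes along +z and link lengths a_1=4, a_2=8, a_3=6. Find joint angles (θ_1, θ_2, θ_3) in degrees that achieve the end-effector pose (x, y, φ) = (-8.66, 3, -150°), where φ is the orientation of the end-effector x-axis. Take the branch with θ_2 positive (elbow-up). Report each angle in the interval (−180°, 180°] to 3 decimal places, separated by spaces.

29.996 120.002 60.002

wrist centre = target − a_3·(cos φ, sin φ) = (-3.4638, 6.0000)
cos θ_2 = (47.9982−4²−8²)/(2·4·8) = -0.5000; θ_2 = 120.0018° (elbow-up)
β = atan2(6.0000,-3.4638) = 119.9982°; ψ = atan2(6.9281,-0.0002) = 90.0018°
θ_1 = β − ψ = 29.9964°
θ_3 = φ − θ_1 − θ_2 = 60.0018° (wrapped to (-180°,180°])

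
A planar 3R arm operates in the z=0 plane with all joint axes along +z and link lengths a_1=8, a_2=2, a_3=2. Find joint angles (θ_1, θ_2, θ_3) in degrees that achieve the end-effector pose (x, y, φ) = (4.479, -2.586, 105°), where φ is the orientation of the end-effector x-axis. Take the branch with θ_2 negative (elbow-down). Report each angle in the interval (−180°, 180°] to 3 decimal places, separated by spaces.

wrist centre = target − a_3·(cos φ, sin φ) = (4.9966, -4.5179)
cos θ_2 = (45.3774−8²−2²)/(2·8·2) = -0.7070; θ_2 = -134.9879° (elbow-down)
β = atan2(-4.5179,4.9966) = -42.1192°; ψ = atan2(-1.4145,6.5861) = -12.1214°
θ_1 = β − ψ = -29.9978°
θ_3 = φ − θ_1 − θ_2 = -90.0144° (wrapped to (-180°,180°])

-29.998 -134.988 -90.014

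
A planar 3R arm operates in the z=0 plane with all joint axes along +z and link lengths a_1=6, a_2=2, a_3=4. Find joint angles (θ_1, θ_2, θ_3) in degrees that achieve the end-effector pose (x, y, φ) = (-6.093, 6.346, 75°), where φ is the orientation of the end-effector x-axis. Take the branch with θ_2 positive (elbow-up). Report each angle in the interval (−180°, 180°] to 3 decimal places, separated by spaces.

150.004 44.988 -119.992

wrist centre = target − a_3·(cos φ, sin φ) = (-7.1283, 2.4823)
cos θ_2 = (56.9741−6²−2²)/(2·6·2) = 0.7073; θ_2 = 44.9880° (elbow-up)
β = atan2(2.4823,-7.1283) = 160.8002°; ψ = atan2(1.4139,7.4145) = 10.7964°
θ_1 = β − ψ = 150.0038°
θ_3 = φ − θ_1 − θ_2 = -119.9918° (wrapped to (-180°,180°])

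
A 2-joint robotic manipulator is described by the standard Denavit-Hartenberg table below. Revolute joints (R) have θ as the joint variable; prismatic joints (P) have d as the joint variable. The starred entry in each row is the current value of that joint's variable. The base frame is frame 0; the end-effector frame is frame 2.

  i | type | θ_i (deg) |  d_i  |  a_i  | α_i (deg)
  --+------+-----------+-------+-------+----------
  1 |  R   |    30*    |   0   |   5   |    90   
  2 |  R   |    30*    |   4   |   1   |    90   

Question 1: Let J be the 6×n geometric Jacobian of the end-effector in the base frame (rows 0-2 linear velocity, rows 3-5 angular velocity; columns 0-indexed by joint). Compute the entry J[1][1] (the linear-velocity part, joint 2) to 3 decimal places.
-0.250

axis z_1 = (0.5000,-0.8660,0.0000); lever o_n−o_1 = (2.7500,-3.0311,0.5000)
cross product → J_v[:, 1] = (-0.4330,-0.2500,0.8660)
J_ω[:, 1] = z_1
entry J[1][1] = -0.2500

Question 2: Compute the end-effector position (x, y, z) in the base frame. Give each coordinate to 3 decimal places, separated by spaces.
after link 1: o_1 = (4.3301, 2.5000, 0.0000)
after link 2: o_2 = (7.0801, -0.5311, 0.5000)

7.080 -0.531 0.500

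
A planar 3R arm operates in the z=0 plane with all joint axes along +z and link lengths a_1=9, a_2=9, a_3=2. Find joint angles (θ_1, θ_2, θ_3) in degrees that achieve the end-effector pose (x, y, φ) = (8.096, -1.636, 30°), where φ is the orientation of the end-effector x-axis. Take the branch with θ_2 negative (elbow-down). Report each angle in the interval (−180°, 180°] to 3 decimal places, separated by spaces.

wrist centre = target − a_3·(cos φ, sin φ) = (6.3639, -2.6360)
cos θ_2 = (47.4483−9²−9²)/(2·9·9) = -0.7071; θ_2 = -135.0002° (elbow-down)
β = atan2(-2.6360,6.3639) = -22.4997°; ψ = atan2(-6.3639,2.6360) = -67.5001°
θ_1 = β − ψ = 45.0004°
θ_3 = φ − θ_1 − θ_2 = 119.9998° (wrapped to (-180°,180°])

45.000 -135.000 120.000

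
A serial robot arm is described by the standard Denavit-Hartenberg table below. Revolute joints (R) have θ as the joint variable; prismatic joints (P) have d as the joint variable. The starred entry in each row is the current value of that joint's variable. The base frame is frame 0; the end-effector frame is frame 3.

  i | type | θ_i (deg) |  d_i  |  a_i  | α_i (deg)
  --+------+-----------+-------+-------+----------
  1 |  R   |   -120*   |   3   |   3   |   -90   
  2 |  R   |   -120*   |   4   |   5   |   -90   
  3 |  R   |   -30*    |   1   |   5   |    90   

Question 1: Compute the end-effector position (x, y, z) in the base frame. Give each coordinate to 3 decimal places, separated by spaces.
after link 1: o_1 = (-1.5000, -2.5981, 3.0000)
after link 2: o_2 = (3.2141, -2.4330, 7.3301)
after link 3: o_3 = (6.0287, -2.5580, 11.5801)

6.029 -2.558 11.580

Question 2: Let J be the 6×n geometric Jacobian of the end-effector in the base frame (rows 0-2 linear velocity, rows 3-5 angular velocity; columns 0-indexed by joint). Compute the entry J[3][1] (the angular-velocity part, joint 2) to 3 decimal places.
axis z_1 = (0.8660,-0.5000,0.0000); lever o_n−o_1 = (7.5287,0.0401,8.5801)
cross product → J_v[:, 1] = (-4.2901,-7.4306,3.7990)
J_ω[:, 1] = z_1
entry J[3][1] = 0.8660

0.866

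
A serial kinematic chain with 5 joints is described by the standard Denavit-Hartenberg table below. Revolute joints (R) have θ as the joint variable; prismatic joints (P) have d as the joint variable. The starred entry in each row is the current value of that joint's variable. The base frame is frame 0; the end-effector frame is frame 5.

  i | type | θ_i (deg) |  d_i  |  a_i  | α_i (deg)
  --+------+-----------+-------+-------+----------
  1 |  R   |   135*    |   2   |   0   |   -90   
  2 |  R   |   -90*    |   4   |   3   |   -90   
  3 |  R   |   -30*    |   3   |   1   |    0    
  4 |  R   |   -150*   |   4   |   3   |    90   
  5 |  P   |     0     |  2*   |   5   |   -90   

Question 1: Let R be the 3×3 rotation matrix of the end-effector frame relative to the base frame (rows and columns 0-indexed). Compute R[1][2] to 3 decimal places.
0.707

End-effector z-axis (col 2 of R) = (-0.7071,0.7071,-0.0000)
R[1][2] = 0.7071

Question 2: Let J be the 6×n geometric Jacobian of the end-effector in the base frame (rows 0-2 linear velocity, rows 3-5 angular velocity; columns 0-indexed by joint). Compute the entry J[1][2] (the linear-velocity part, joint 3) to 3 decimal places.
-5.044

axis z_2 = (-0.7071,0.7071,-0.0000); lever o_n−o_2 = (-3.8891,6.0104,-7.1340)
cross product → J_v[:, 2] = (-5.0445,-5.0445,-1.5000)
J_ω[:, 2] = z_2
entry J[1][2] = -5.0445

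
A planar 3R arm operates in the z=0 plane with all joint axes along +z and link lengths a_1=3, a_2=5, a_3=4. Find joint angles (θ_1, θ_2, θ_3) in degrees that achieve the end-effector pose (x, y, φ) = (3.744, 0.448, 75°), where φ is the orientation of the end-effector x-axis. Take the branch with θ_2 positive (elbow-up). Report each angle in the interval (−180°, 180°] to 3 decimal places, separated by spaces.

-134.990 119.991 89.999

wrist centre = target − a_3·(cos φ, sin φ) = (2.7087, -3.4157)
cos θ_2 = (19.0042−3²−5²)/(2·3·5) = -0.4999; θ_2 = 119.9907° (elbow-up)
β = atan2(-3.4157,2.7087) = -51.5849°; ψ = atan2(4.3305,0.5007) = 83.4047°
θ_1 = β − ψ = -134.9895°
θ_3 = φ − θ_1 − θ_2 = 89.9988° (wrapped to (-180°,180°])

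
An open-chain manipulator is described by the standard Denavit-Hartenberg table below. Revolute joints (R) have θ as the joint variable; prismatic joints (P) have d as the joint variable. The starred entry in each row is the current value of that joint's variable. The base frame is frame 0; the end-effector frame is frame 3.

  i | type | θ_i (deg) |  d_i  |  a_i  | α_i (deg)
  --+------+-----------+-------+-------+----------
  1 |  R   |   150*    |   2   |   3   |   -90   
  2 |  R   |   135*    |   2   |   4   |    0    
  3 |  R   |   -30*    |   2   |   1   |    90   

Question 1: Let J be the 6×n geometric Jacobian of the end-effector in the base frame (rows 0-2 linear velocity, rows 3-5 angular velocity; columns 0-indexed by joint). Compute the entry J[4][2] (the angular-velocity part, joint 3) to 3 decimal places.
-0.866

axis z_2 = (-0.5000,-0.8660,0.0000); lever o_n−o_2 = (-0.7759,-1.8615,-0.9659)
cross product → J_v[:, 2] = (0.8365,-0.4830,0.2588)
J_ω[:, 2] = z_2
entry J[4][2] = -0.8660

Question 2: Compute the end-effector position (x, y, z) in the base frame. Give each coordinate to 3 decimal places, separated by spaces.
-1.924 -3.508 -1.794

after link 1: o_1 = (-2.5981, 1.5000, 2.0000)
after link 2: o_2 = (-1.1486, -1.6463, -0.8284)
after link 3: o_3 = (-1.9244, -3.5077, -1.7944)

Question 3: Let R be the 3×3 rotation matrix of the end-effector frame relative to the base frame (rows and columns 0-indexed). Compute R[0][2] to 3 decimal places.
End-effector z-axis (col 2 of R) = (-0.8365,0.4830,-0.2588)
R[0][2] = -0.8365

-0.837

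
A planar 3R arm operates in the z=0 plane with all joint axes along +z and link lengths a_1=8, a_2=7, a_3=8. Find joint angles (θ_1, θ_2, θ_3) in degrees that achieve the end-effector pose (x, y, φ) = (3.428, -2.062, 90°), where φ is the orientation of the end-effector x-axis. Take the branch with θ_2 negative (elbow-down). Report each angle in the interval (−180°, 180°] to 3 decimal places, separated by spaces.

-30.000 -90.003 -149.998

wrist centre = target − a_3·(cos φ, sin φ) = (3.4280, -10.0620)
cos θ_2 = (112.9950−8²−7²)/(2·8·7) = -0.0000; θ_2 = -90.0025° (elbow-down)
β = atan2(-10.0620,3.4280) = -71.1867°; ψ = atan2(-7.0000,7.9997) = -41.1870°
θ_1 = β − ψ = -29.9996°
θ_3 = φ − θ_1 − θ_2 = -149.9978° (wrapped to (-180°,180°])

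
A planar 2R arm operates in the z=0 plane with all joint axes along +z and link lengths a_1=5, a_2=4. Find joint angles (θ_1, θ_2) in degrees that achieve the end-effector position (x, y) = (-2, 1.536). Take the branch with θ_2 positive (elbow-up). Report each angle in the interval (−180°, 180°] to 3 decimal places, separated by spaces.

89.998 149.999

cos θ_2 = (6.3593−5²−4²)/(2·5·4) = -0.8660; θ_2 = 149.9991° (elbow-up)
β = atan2(1.5360,-2.0000) = 142.4757°; ψ = atan2(2.0001,1.5359) = 52.4778°
θ_1 = β − ψ = 89.9980°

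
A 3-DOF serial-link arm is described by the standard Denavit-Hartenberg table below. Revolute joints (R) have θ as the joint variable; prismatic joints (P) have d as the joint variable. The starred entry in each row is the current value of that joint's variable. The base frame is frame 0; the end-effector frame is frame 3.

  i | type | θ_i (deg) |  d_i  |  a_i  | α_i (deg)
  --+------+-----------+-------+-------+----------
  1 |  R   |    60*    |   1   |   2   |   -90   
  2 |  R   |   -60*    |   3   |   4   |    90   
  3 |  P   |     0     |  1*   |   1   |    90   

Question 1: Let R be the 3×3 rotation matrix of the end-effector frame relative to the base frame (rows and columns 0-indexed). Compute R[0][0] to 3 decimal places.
End-effector x-axis (col 0 of R) = (0.2500,0.4330,0.8660)
R[0][0] = 0.2500

0.250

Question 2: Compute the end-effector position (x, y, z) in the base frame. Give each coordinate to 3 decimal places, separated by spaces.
-0.781 4.647 5.830

after link 1: o_1 = (1.0000, 1.7321, 1.0000)
after link 2: o_2 = (-0.5981, 4.9641, 4.4641)
after link 3: o_3 = (-0.7811, 4.6471, 5.8301)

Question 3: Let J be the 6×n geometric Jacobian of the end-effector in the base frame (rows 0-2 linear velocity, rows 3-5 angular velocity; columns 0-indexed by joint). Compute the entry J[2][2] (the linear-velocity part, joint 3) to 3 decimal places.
0.500

prismatic axis z_2 = (-0.4330,-0.7500,0.5000)
J_v[:, 2] = z_2; J_ω[:, 2] = (0,0,0)
entry J[2][2] = 0.5000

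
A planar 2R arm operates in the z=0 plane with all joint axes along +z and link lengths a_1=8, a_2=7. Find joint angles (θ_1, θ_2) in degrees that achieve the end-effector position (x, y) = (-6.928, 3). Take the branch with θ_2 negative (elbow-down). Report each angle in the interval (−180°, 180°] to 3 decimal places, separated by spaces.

cos θ_2 = (56.9972−8²−7²)/(2·8·7) = -0.5000; θ_2 = -120.0017° (elbow-down)
β = atan2(3.0000,-6.9280) = 156.5862°; ψ = atan2(-6.0621,4.4998) = -53.4138°
θ_1 = β − ψ = 210.0000°

-150.000 -120.002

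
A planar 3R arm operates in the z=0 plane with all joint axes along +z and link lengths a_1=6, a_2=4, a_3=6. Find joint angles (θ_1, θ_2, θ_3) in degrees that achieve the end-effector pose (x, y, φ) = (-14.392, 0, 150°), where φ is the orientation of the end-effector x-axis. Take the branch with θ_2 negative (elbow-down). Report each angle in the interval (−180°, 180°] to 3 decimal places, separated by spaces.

wrist centre = target − a_3·(cos φ, sin φ) = (-9.1958, -3.0000)
cos θ_2 = (93.5636−6²−4²)/(2·6·4) = 0.8659; θ_2 = -30.0134° (elbow-down)
β = atan2(-3.0000,-9.1958) = -161.9319°; ψ = atan2(-2.0008,9.4636) = -11.9377°
θ_1 = β − ψ = -149.9942°
θ_3 = φ − θ_1 − θ_2 = -29.9924° (wrapped to (-180°,180°])

-149.994 -30.013 -29.992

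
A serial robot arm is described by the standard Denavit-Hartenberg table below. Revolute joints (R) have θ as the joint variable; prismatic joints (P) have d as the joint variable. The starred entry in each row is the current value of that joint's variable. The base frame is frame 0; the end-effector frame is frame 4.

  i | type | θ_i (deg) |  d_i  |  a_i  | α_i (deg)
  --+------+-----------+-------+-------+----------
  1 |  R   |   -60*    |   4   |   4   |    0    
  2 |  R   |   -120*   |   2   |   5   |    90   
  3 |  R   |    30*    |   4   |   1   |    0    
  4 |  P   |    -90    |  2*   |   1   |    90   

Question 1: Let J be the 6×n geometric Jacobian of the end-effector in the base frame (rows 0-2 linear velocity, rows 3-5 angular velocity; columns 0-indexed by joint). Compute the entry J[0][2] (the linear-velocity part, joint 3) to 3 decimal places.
axis z_2 = (-0.0000,1.0000,0.0000); lever o_n−o_2 = (-1.3660,6.0000,-0.3660)
cross product → J_v[:, 2] = (-0.3660,-0.0000,1.3660)
J_ω[:, 2] = z_2
entry J[0][2] = -0.3660

-0.366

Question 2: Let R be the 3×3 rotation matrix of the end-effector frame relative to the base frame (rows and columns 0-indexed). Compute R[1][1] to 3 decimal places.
End-effector y-axis (col 1 of R) = (-0.0000,1.0000,0.0000)
R[1][1] = 1.0000

1.000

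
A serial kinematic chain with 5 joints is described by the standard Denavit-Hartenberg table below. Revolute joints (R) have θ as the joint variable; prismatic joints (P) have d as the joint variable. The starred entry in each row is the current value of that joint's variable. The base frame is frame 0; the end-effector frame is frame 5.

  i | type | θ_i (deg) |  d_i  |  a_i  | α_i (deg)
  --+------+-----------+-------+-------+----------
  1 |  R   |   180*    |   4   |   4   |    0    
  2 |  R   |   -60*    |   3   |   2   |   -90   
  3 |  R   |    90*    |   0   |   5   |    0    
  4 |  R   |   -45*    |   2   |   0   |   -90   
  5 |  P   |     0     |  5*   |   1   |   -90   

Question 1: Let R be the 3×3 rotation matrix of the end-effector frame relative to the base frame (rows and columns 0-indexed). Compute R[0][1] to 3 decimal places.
End-effector y-axis (col 1 of R) = (-0.3536,0.6124,0.7071)
R[0][1] = -0.3536

-0.354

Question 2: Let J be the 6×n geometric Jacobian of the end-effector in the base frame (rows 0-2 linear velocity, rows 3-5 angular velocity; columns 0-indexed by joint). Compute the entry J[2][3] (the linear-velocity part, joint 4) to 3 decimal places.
2.828

axis z_3 = (-0.8660,-0.5000,0.0000); lever o_n−o_3 = (-0.3178,-3.4495,-4.2426)
cross product → J_v[:, 3] = (2.1213,-3.6742,2.8284)
J_ω[:, 3] = z_3
entry J[2][3] = 2.8284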